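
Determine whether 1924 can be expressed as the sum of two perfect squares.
18² + 40² (a=18, b=40)

Factorization: 1924 = 2^2 × 13 × 37
By Fermat: n is sum of two squares iff every prime p ≡ 3 (mod 4) appears to even power.
All primes ≡ 3 (mod 4) appear to even power.
Search a = 0, 1, 2, … for 1924 - a² a perfect square: first hit at a = 18: 1924 - 324 = 1600 = 40².
1924 = 18² + 40² = 324 + 1600 ✓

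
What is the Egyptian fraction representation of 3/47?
1/16 + 1/752

Greedy algorithm:
3/47: ceiling(47/3) = 16, use 1/16
1/752: ceiling(752/1) = 752, use 1/752
Result: 3/47 = 1/16 + 1/752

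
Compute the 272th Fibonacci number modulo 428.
297

Matrix identity: Q^n = [[F_(n+1), F_n], [F_n, F_(n-1)]] with Q = [[1,1],[1,0]].
n = 272 = 100010000₂. Square-and-multiply, entries mod 428:
Q^1 = [[1,1],[1,0]]
Q^2 = (Q^1)² = [[2,1],[1,1]]
Q^4 = (Q^2)² = [[5,3],[3,2]]
Q^8 = (Q^4)² = [[34,21],[21,13]]
Q^17 = (Q^8)²·Q = [[16,313],[313,131]]
Q^34 = (Q^17)² = [[213,215],[215,426]]
Q^68 = (Q^34)² = [[2,425],[425,5]]
Q^136 = (Q^68)² = [[13,407],[407,34]]
Q^272 = (Q^136)² = [[182,297],[297,313]]
F_272 mod 428 = Q^272[0][1] = 297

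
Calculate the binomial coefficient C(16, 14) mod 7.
1

Using Lucas' theorem:
Write n=16 and k=14 in base 7:
n in base 7: [2, 2]
k in base 7: [2, 0]
C(16,14) mod 7 = ∏ C(n_i, k_i) mod 7
Digit binomials (mod 7): C(2,2) = 1; C(2,0) = 1
Product: 1 × 1 = 1 ≡ 1 (mod 7)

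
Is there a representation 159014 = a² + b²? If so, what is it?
Not possible

Factorization: 159014 = 2 × 43^3
By Fermat: n is sum of two squares iff every prime p ≡ 3 (mod 4) appears to even power.
Prime(s) ≡ 3 (mod 4) with odd exponent: [(43, 3)]
Therefore 159014 cannot be expressed as a² + b².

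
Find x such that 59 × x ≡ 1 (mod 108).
11

gcd(59, 108) = 1, so the inverse exists.
Extended Euclidean algorithm on (108, 59):
108 = 1 × 59 + 49  ⟹  49 = (1)·108 + (-1)·59
59 = 1 × 49 + 10  ⟹  10 = (-1)·108 + (2)·59
49 = 4 × 10 + 9  ⟹  9 = (5)·108 + (-9)·59
10 = 1 × 9 + 1  ⟹  1 = (-6)·108 + (11)·59
So (11)·59 ≡ 1 (mod 108), i.e. 59^(-1) ≡ 11 (mod 108).
Check: 59 × 11 = 649 ≡ 1 (mod 108)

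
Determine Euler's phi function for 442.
192

442 = 2 × 13 × 17
φ(n) = n × ∏(1 - 1/p) for each prime p dividing n
φ(442) = 442 × (1 - 1/2) × (1 - 1/13) × (1 - 1/17) = 192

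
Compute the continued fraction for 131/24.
[5; 2, 5, 2]

Euclidean algorithm steps:
131 = 5 × 24 + 11
24 = 2 × 11 + 2
11 = 5 × 2 + 1
2 = 2 × 1 + 0
Continued fraction: [5; 2, 5, 2]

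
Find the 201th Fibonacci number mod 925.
651

Matrix identity: Q^n = [[F_(n+1), F_n], [F_n, F_(n-1)]] with Q = [[1,1],[1,0]].
n = 201 = 11001001₂. Square-and-multiply, entries mod 925:
Q^1 = [[1,1],[1,0]]
Q^3 = (Q^1)²·Q = [[3,2],[2,1]]
Q^6 = (Q^3)² = [[13,8],[8,5]]
Q^12 = (Q^6)² = [[233,144],[144,89]]
Q^25 = (Q^12)²·Q = [[218,100],[100,118]]
Q^50 = (Q^25)² = [[174,300],[300,799]]
Q^100 = (Q^50)² = [[26,525],[525,426]]
Q^201 = (Q^100)²·Q = [[226,651],[651,500]]
F_201 mod 925 = Q^201[0][1] = 651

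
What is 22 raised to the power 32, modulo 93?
19

Repeated squaring. Binary of 32 = 100000.
22^1 ≡ 22 (mod 93); 22^2 ≡ 19 (mod 93); 22^4 ≡ 82 (mod 93); 22^8 ≡ 28 (mod 93); 22^16 ≡ 40 (mod 93); 22^32 ≡ 19 (mod 93)
22^32 = 22^32 ≡ 19 (mod 93)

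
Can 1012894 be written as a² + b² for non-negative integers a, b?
Not possible

Factorization: 1012894 = 2 × 17 × 31^3
By Fermat: n is sum of two squares iff every prime p ≡ 3 (mod 4) appears to even power.
Prime(s) ≡ 3 (mod 4) with odd exponent: [(31, 3)]
Therefore 1012894 cannot be expressed as a² + b².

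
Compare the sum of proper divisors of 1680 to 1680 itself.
abundant

Proper divisors of 1680: sum = 1 + 2 + 3 + 4 + 5 + 6 + 7 + 8 + ... + 336 + 420 + 560 + 840 (39 divisors) = 4272
Since 4272 > 1680, 1680 is abundant.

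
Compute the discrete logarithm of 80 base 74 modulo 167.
115

Baby-step giant-step with step n = ⌈√167⌉ = 13.
Baby steps 74^j mod 167 (j:value) for j=0..12: 0:1, 1:74, 2:132, 3:82, 4:56, 5:136, 6:44, 7:83, 8:130, 9:101, 10:126, 11:139, 12:99.
Giant-step multiplier: 74^(-13) ≡ 74^(166-13) = 74^153 ≡ 129 (mod 167).
Giant steps γ_i = 80·129^i mod 167: γ_0=80, γ_1=133, γ_2=123, γ_3=2, γ_4=91, γ_5=49, γ_6=142, γ_7=115, γ_8=139 (in table at j=11).
x = i·n + j = 8·13 + 11 = 115.
Check: 74^115 ≡ 80 (mod 167).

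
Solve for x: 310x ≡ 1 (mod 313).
104

gcd(310, 313) = 1, so the inverse exists.
Extended Euclidean algorithm on (313, 310):
313 = 1 × 310 + 3  ⟹  3 = (1)·313 + (-1)·310
310 = 103 × 3 + 1  ⟹  1 = (-103)·313 + (104)·310
So (104)·310 ≡ 1 (mod 313), i.e. 310^(-1) ≡ 104 (mod 313).
Check: 310 × 104 = 32240 ≡ 1 (mod 313)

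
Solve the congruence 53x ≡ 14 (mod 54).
x ≡ 40 (mod 54)

gcd(53, 54) = 1, which divides 14, so solutions exist.
Find 53^(-1) mod 54 by the extended Euclidean algorithm:
54 = 1 × 53 + 1  ⟹  1 = (1)·54 + (-1)·53
So (-1)·53 ≡ 1 (mod 54), i.e. 53^(-1) ≡ -1 ≡ 53 (mod 54).
x ≡ 53 × 14 = 742 ≡ 40 (mod 54).
Check: 53 × 40 = 2120 ≡ 14 (mod 54).
Unique solution: x ≡ 40 (mod 54)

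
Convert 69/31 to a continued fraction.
[2; 4, 2, 3]

Euclidean algorithm steps:
69 = 2 × 31 + 7
31 = 4 × 7 + 3
7 = 2 × 3 + 1
3 = 3 × 1 + 0
Continued fraction: [2; 4, 2, 3]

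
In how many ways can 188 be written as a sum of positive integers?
1398341745571

p(n) counts ways to write n as a sum of positive integers (order ignored).
Euler's pentagonal recurrence: p(k) = p(k-1) + p(k-2) - p(k-5) - p(k-7) + p(k-12) + p(k-15) - ... (offsets j(3j∓1)/2, signs ++--, p(0)=1, p(<0)=0).
DP table for k = 0..187: p(0)=1, p(1)=1, p(2)=2, p(3)=3, p(4)=5, p(5)=7, p(6)=11, p(7)=15, p(8)=22, p(9)=30, p(10)=42, p(11)=56, p(12)=77, p(13)=101, p(14)=135, p(15)=176, p(16)=231, p(17)=297, p(18)=385, p(19)=490, p(20)=627, p(21)=792, p(22)=1002, p(23)=1255, p(24)=1575, p(25)=1958, p(26)=2436, p(27)=3010, p(28)=3718, p(29)=4565, p(30)=5604, p(31)=6842, p(32)=8349, p(33)=10143, p(34)=12310, p(35)=14883, p(36)=17977, p(37)=21637, p(38)=26015, p(39)=31185, p(40)=37338, p(41)=44583, p(42)=53174, p(43)=63261, p(44)=75175, p(45)=89134, p(46)=105558, p(47)=124754, p(48)=147273, p(49)=173525, p(50)=204226, p(51)=239943, p(52)=281589, p(53)=329931, p(54)=386155, p(55)=451276, p(56)=526823, p(57)=614154, p(58)=715220, p(59)=831820, p(60)=966467, p(61)=1121505, p(62)=1300156, p(63)=1505499, p(64)=1741630, p(65)=2012558, p(66)=2323520, p(67)=2679689, p(68)=3087735, p(69)=3554345, p(70)=4087968, p(71)=4697205, p(72)=5392783, p(73)=6185689, p(74)=7089500, p(75)=8118264, p(76)=9289091, p(77)=10619863, p(78)=12132164, p(79)=13848650, p(80)=15796476, p(81)=18004327, p(82)=20506255, p(83)=23338469, p(84)=26543660, p(85)=30167357, p(86)=34262962, p(87)=38887673, p(88)=44108109, p(89)=49995925, p(90)=56634173, p(91)=64112359, p(92)=72533807, p(93)=82010177, p(94)=92669720, p(95)=104651419, p(96)=118114304, p(97)=133230930, p(98)=150198136, p(99)=169229875, p(100)=190569292, p(101)=214481126, p(102)=241265379, p(103)=271248950, p(104)=304801365, p(105)=342325709, p(106)=384276336, p(107)=431149389, p(108)=483502844, p(109)=541946240, p(110)=607163746, p(111)=679903203, p(112)=761002156, p(113)=851376628, p(114)=952050665, p(115)=1064144451, p(116)=1188908248, p(117)=1327710076, p(118)=1482074143, p(119)=1653668665, p(120)=1844349560, p(121)=2056148051, p(122)=2291320912, p(123)=2552338241, p(124)=2841940500, p(125)=3163127352, p(126)=3519222692, p(127)=3913864295, p(128)=4351078600, p(129)=4835271870, p(130)=5371315400, p(131)=5964539504, p(132)=6620830889, p(133)=7346629512, p(134)=8149040695, p(135)=9035836076, p(136)=10015581680, p(137)=11097645016, p(138)=12292341831, p(139)=13610949895, p(140)=15065878135, p(141)=16670689208, p(142)=18440293320, p(143)=20390982757, p(144)=22540654445, p(145)=24908858009, p(146)=27517052599, p(147)=30388671978, p(148)=33549419497, p(149)=37027355200, p(150)=40853235313, p(151)=45060624582, p(152)=49686288421, p(153)=54770336324, p(154)=60356673280, p(155)=66493182097, p(156)=73232243759, p(157)=80630964769, p(158)=88751778802, p(159)=97662728555, p(160)=107438159466, p(161)=118159068427, p(162)=129913904637, p(163)=142798995930, p(164)=156919475295, p(165)=172389800255, p(166)=189334822579, p(167)=207890420102, p(168)=228204732751, p(169)=250438925115, p(170)=274768617130, p(171)=301384802048, p(172)=330495499613, p(173)=362326859895, p(174)=397125074750, p(175)=435157697830, p(176)=476715857290, p(177)=522115831195, p(178)=571701605655, p(179)=625846753120, p(180)=684957390936, p(181)=749474411781, p(182)=819876908323, p(183)=896684817527, p(184)=980462880430, p(185)=1071823774337, p(186)=1171432692373, p(187)=1280011042268.
Final step: p(188) = p(187) + p(186) - p(183) - p(181) + p(176) + p(173) - p(166) - p(162) + p(153) + p(148) - p(137) - p(131) + p(118) + p(111) - p(96) - p(88) + p(71) + p(62) - p(43) - p(33) + p(12) + p(1)
= 1280011042268 + 1171432692373 - 896684817527 - 749474411781 + 476715857290 + 362326859895 - 189334822579 - 129913904637 + 54770336324 + 33549419497 - 11097645016 - 5964539504 + 1482074143 + 679903203 - 118114304 - 44108109 + 4697205 + 1300156 - 63261 - 10143 + 77 + 1
= 1398341745571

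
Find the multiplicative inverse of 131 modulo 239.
104

gcd(131, 239) = 1, so the inverse exists.
Extended Euclidean algorithm on (239, 131):
239 = 1 × 131 + 108  ⟹  108 = (1)·239 + (-1)·131
131 = 1 × 108 + 23  ⟹  23 = (-1)·239 + (2)·131
108 = 4 × 23 + 16  ⟹  16 = (5)·239 + (-9)·131
23 = 1 × 16 + 7  ⟹  7 = (-6)·239 + (11)·131
16 = 2 × 7 + 2  ⟹  2 = (17)·239 + (-31)·131
7 = 3 × 2 + 1  ⟹  1 = (-57)·239 + (104)·131
So (104)·131 ≡ 1 (mod 239), i.e. 131^(-1) ≡ 104 (mod 239).
Check: 131 × 104 = 13624 ≡ 1 (mod 239)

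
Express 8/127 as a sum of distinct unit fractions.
1/16 + 1/2032

Greedy algorithm:
8/127: ceiling(127/8) = 16, use 1/16
1/2032: ceiling(2032/1) = 2032, use 1/2032
Result: 8/127 = 1/16 + 1/2032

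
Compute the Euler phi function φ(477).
312

477 = 3^2 × 53
φ(n) = n × ∏(1 - 1/p) for each prime p dividing n
φ(477) = 477 × (1 - 1/3) × (1 - 1/53) = 312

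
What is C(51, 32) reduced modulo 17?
0

Using Lucas' theorem:
Write n=51 and k=32 in base 17:
n in base 17: [3, 0]
k in base 17: [1, 15]
C(51,32) mod 17 = ∏ C(n_i, k_i) mod 17
Digit binomials (mod 17): C(3,1) = 3; C(0,15) = 0 (k_i > n_i)
Product: 3 × 0 = 0 ≡ 0 (mod 17)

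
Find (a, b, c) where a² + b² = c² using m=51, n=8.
(2537, 816, 2665)

Euclid's formula: a = m² - n², b = 2mn, c = m² + n²
m = 51, n = 8
a = 51² - 8² = 2601 - 64 = 2537
b = 2 × 51 × 8 = 816
c = 51² + 8² = 2601 + 64 = 2665
Verification: 2537² + 816² = 6436369 + 665856 = 7102225 = 2665² ✓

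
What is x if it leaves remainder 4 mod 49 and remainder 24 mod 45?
249

Using Chinese Remainder Theorem:
M = 49 × 45 = 2205
M1 = 45, M2 = 49
y1 = 45^(-1) mod 49 = 12
y2 = 49^(-1) mod 45 = 34
x = (4×45×12 + 24×49×34) mod 2205 = 249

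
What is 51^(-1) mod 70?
11

gcd(51, 70) = 1, so the inverse exists.
Extended Euclidean algorithm on (70, 51):
70 = 1 × 51 + 19  ⟹  19 = (1)·70 + (-1)·51
51 = 2 × 19 + 13  ⟹  13 = (-2)·70 + (3)·51
19 = 1 × 13 + 6  ⟹  6 = (3)·70 + (-4)·51
13 = 2 × 6 + 1  ⟹  1 = (-8)·70 + (11)·51
So (11)·51 ≡ 1 (mod 70), i.e. 51^(-1) ≡ 11 (mod 70).
Check: 51 × 11 = 561 ≡ 1 (mod 70)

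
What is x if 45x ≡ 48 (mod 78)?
x ≡ 8 (mod 26)

gcd(45, 78) = 3, which divides 48, so solutions exist.
Divide through by 3: 15x ≡ 16 (mod 26).
Find 15^(-1) mod 26 by the extended Euclidean algorithm:
26 = 1 × 15 + 11  ⟹  11 = (1)·26 + (-1)·15
15 = 1 × 11 + 4  ⟹  4 = (-1)·26 + (2)·15
11 = 2 × 4 + 3  ⟹  3 = (3)·26 + (-5)·15
4 = 1 × 3 + 1  ⟹  1 = (-4)·26 + (7)·15
So (7)·15 ≡ 1 (mod 26), i.e. 15^(-1) ≡ 7 (mod 26).
x ≡ 7 × 16 = 112 ≡ 8 (mod 26).
Check: 45 × 8 = 360 ≡ 48 (mod 78).
x ≡ 8 (mod 26), giving 3 solutions mod 78.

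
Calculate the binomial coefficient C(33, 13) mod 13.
2

Using Lucas' theorem:
Write n=33 and k=13 in base 13:
n in base 13: [2, 7]
k in base 13: [1, 0]
C(33,13) mod 13 = ∏ C(n_i, k_i) mod 13
Digit binomials (mod 13): C(2,1) = 2; C(7,0) = 1
Product: 2 × 1 = 2 ≡ 2 (mod 13)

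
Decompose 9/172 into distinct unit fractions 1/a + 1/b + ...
1/20 + 1/430

Greedy algorithm:
9/172: ceiling(172/9) = 20, use 1/20
1/430: ceiling(430/1) = 430, use 1/430
Result: 9/172 = 1/20 + 1/430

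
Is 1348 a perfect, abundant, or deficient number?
deficient

Proper divisors of 1348: sum = 1 + 2 + 4 + 337 + 674 = 1018
Since 1018 < 1348, 1348 is deficient.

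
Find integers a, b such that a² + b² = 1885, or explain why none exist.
6² + 43² (a=6, b=43)

Factorization: 1885 = 5 × 13 × 29
By Fermat: n is sum of two squares iff every prime p ≡ 3 (mod 4) appears to even power.
All primes ≡ 3 (mod 4) appear to even power.
Search a = 0, 1, 2, … for 1885 - a² a perfect square: first hit at a = 6: 1885 - 36 = 1849 = 43².
1885 = 6² + 43² = 36 + 1849 ✓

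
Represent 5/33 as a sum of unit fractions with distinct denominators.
1/7 + 1/116 + 1/26796

Greedy algorithm:
5/33: ceiling(33/5) = 7, use 1/7
2/231: ceiling(231/2) = 116, use 1/116
1/26796: ceiling(26796/1) = 26796, use 1/26796
Result: 5/33 = 1/7 + 1/116 + 1/26796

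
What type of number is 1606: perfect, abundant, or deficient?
deficient

Proper divisors of 1606: sum = 1 + 2 + 11 + 22 + 73 + 146 + 803 = 1058
Since 1058 < 1606, 1606 is deficient.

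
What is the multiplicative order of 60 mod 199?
22

199 is prime, so ord(60) divides φ(199) = 198.
Divisors of 198: 1, 2, 3, 6, 9, 11, 18, 22, 33, 66, 99, 198.
Repeated squaring: 60^1 ≡ 60, 60^2 ≡ 18, 60^4 ≡ 125, 60^8 ≡ 103, 60^16 ≡ 62, 60^32 ≡ 63, 60^64 ≡ 188, 60^128 ≡ 121 (mod 199).
Test 60^d mod 199 for each divisor d in increasing order:
60^1 ≡ 60
60^2 ≡ 18
60^3 = 60^2·60^1 ≡ 85
60^6 = 60^4·60^2 ≡ 61
60^9 = 60^8·60^1 ≡ 11
60^11 = 60^8·60^2·60^1 ≡ 198
60^18 = 60^16·60^2 ≡ 121
60^22 = 60^16·60^4·60^2 ≡ 1  ← first divisor giving 1
The order is 22.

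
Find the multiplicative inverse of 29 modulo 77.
8

gcd(29, 77) = 1, so the inverse exists.
Extended Euclidean algorithm on (77, 29):
77 = 2 × 29 + 19  ⟹  19 = (1)·77 + (-2)·29
29 = 1 × 19 + 10  ⟹  10 = (-1)·77 + (3)·29
19 = 1 × 10 + 9  ⟹  9 = (2)·77 + (-5)·29
10 = 1 × 9 + 1  ⟹  1 = (-3)·77 + (8)·29
So (8)·29 ≡ 1 (mod 77), i.e. 29^(-1) ≡ 8 (mod 77).
Check: 29 × 8 = 232 ≡ 1 (mod 77)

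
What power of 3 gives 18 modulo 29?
19

Baby-step giant-step with step n = ⌈√29⌉ = 6.
Baby steps 3^j mod 29 (j:value) for j=0..5: 0:1, 1:3, 2:9, 3:27, 4:23, 5:11.
Giant-step multiplier: 3^(-6) ≡ 3^(28-6) = 3^22 ≡ 22 (mod 29).
Giant steps γ_i = 18·22^i mod 29: γ_0=18, γ_1=19, γ_2=12, γ_3=3 (in table at j=1).
x = i·n + j = 3·6 + 1 = 19.
Check: 3^19 ≡ 18 (mod 29).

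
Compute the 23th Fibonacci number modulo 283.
74

Matrix identity: Q^n = [[F_(n+1), F_n], [F_n, F_(n-1)]] with Q = [[1,1],[1,0]].
n = 23 = 10111₂. Square-and-multiply, entries mod 283:
Q^1 = [[1,1],[1,0]]
Q^2 = (Q^1)² = [[2,1],[1,1]]
Q^5 = (Q^2)²·Q = [[8,5],[5,3]]
Q^11 = (Q^5)²·Q = [[144,89],[89,55]]
Q^23 = (Q^11)²·Q = [[239,74],[74,165]]
F_23 mod 283 = Q^23[0][1] = 74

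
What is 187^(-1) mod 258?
109

gcd(187, 258) = 1, so the inverse exists.
Extended Euclidean algorithm on (258, 187):
258 = 1 × 187 + 71  ⟹  71 = (1)·258 + (-1)·187
187 = 2 × 71 + 45  ⟹  45 = (-2)·258 + (3)·187
71 = 1 × 45 + 26  ⟹  26 = (3)·258 + (-4)·187
45 = 1 × 26 + 19  ⟹  19 = (-5)·258 + (7)·187
26 = 1 × 19 + 7  ⟹  7 = (8)·258 + (-11)·187
19 = 2 × 7 + 5  ⟹  5 = (-21)·258 + (29)·187
7 = 1 × 5 + 2  ⟹  2 = (29)·258 + (-40)·187
5 = 2 × 2 + 1  ⟹  1 = (-79)·258 + (109)·187
So (109)·187 ≡ 1 (mod 258), i.e. 187^(-1) ≡ 109 (mod 258).
Check: 187 × 109 = 20383 ≡ 1 (mod 258)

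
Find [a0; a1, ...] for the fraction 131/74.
[1; 1, 3, 2, 1, 5]

Euclidean algorithm steps:
131 = 1 × 74 + 57
74 = 1 × 57 + 17
57 = 3 × 17 + 6
17 = 2 × 6 + 5
6 = 1 × 5 + 1
5 = 5 × 1 + 0
Continued fraction: [1; 1, 3, 2, 1, 5]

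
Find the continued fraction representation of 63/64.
[0; 1, 63]

Euclidean algorithm steps:
63 = 0 × 64 + 63
64 = 1 × 63 + 1
63 = 63 × 1 + 0
Continued fraction: [0; 1, 63]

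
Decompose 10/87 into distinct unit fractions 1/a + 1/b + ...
1/9 + 1/261

Greedy algorithm:
10/87: ceiling(87/10) = 9, use 1/9
1/261: ceiling(261/1) = 261, use 1/261
Result: 10/87 = 1/9 + 1/261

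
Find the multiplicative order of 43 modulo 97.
24

97 is prime, so ord(43) divides φ(97) = 96.
Divisors of 96: 1, 2, 3, 4, 6, 8, 12, 16, 24, 32, 48, 96.
Repeated squaring: 43^1 ≡ 43, 43^2 ≡ 6, 43^4 ≡ 36, 43^8 ≡ 35, 43^16 ≡ 61, 43^32 ≡ 35, 43^64 ≡ 61 (mod 97).
Test 43^d mod 97 for each divisor d in increasing order:
43^1 ≡ 43
43^2 ≡ 6
43^3 = 43^2·43^1 ≡ 64
43^4 ≡ 36
43^6 = 43^4·43^2 ≡ 22
43^8 ≡ 35
43^12 = 43^8·43^4 ≡ 96
43^16 ≡ 61
43^24 = 43^16·43^8 ≡ 1  ← first divisor giving 1
The order is 24.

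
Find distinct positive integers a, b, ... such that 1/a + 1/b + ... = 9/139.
1/16 + 1/445 + 1/989680

Greedy algorithm:
9/139: ceiling(139/9) = 16, use 1/16
5/2224: ceiling(2224/5) = 445, use 1/445
1/989680: ceiling(989680/1) = 989680, use 1/989680
Result: 9/139 = 1/16 + 1/445 + 1/989680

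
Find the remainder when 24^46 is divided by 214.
12

Repeated squaring. Binary of 46 = 101110.
24^1 ≡ 24 (mod 214); 24^2 ≡ 148 (mod 214); 24^4 ≡ 76 (mod 214); 24^8 ≡ 212 (mod 214); 24^16 ≡ 4 (mod 214); 24^32 ≡ 16 (mod 214)
24^46 = 24^2 × 24^4 × 24^8 × 24^32 ≡ 12 (mod 214)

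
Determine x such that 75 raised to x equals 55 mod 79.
26

Baby-step giant-step with step n = ⌈√79⌉ = 9.
Baby steps 75^j mod 79 (j:value) for j=0..8: 0:1, 1:75, 2:16, 3:15, 4:19, 5:3, 6:67, 7:48, 8:45.
Giant-step multiplier: 75^(-9) ≡ 75^(78-9) = 75^69 ≡ 61 (mod 79).
Giant steps γ_i = 55·61^i mod 79: γ_0=55, γ_1=37, γ_2=45 (in table at j=8).
x = i·n + j = 2·9 + 8 = 26.
Check: 75^26 ≡ 55 (mod 79).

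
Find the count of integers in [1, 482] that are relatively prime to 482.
240

482 = 2 × 241
φ(n) = n × ∏(1 - 1/p) for each prime p dividing n
φ(482) = 482 × (1 - 1/2) × (1 - 1/241) = 240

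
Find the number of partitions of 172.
330495499613

p(n) counts ways to write n as a sum of positive integers (order ignored).
Euler's pentagonal recurrence: p(k) = p(k-1) + p(k-2) - p(k-5) - p(k-7) + p(k-12) + p(k-15) - ... (offsets j(3j∓1)/2, signs ++--, p(0)=1, p(<0)=0).
DP table for k = 0..171: p(0)=1, p(1)=1, p(2)=2, p(3)=3, p(4)=5, p(5)=7, p(6)=11, p(7)=15, p(8)=22, p(9)=30, p(10)=42, p(11)=56, p(12)=77, p(13)=101, p(14)=135, p(15)=176, p(16)=231, p(17)=297, p(18)=385, p(19)=490, p(20)=627, p(21)=792, p(22)=1002, p(23)=1255, p(24)=1575, p(25)=1958, p(26)=2436, p(27)=3010, p(28)=3718, p(29)=4565, p(30)=5604, p(31)=6842, p(32)=8349, p(33)=10143, p(34)=12310, p(35)=14883, p(36)=17977, p(37)=21637, p(38)=26015, p(39)=31185, p(40)=37338, p(41)=44583, p(42)=53174, p(43)=63261, p(44)=75175, p(45)=89134, p(46)=105558, p(47)=124754, p(48)=147273, p(49)=173525, p(50)=204226, p(51)=239943, p(52)=281589, p(53)=329931, p(54)=386155, p(55)=451276, p(56)=526823, p(57)=614154, p(58)=715220, p(59)=831820, p(60)=966467, p(61)=1121505, p(62)=1300156, p(63)=1505499, p(64)=1741630, p(65)=2012558, p(66)=2323520, p(67)=2679689, p(68)=3087735, p(69)=3554345, p(70)=4087968, p(71)=4697205, p(72)=5392783, p(73)=6185689, p(74)=7089500, p(75)=8118264, p(76)=9289091, p(77)=10619863, p(78)=12132164, p(79)=13848650, p(80)=15796476, p(81)=18004327, p(82)=20506255, p(83)=23338469, p(84)=26543660, p(85)=30167357, p(86)=34262962, p(87)=38887673, p(88)=44108109, p(89)=49995925, p(90)=56634173, p(91)=64112359, p(92)=72533807, p(93)=82010177, p(94)=92669720, p(95)=104651419, p(96)=118114304, p(97)=133230930, p(98)=150198136, p(99)=169229875, p(100)=190569292, p(101)=214481126, p(102)=241265379, p(103)=271248950, p(104)=304801365, p(105)=342325709, p(106)=384276336, p(107)=431149389, p(108)=483502844, p(109)=541946240, p(110)=607163746, p(111)=679903203, p(112)=761002156, p(113)=851376628, p(114)=952050665, p(115)=1064144451, p(116)=1188908248, p(117)=1327710076, p(118)=1482074143, p(119)=1653668665, p(120)=1844349560, p(121)=2056148051, p(122)=2291320912, p(123)=2552338241, p(124)=2841940500, p(125)=3163127352, p(126)=3519222692, p(127)=3913864295, p(128)=4351078600, p(129)=4835271870, p(130)=5371315400, p(131)=5964539504, p(132)=6620830889, p(133)=7346629512, p(134)=8149040695, p(135)=9035836076, p(136)=10015581680, p(137)=11097645016, p(138)=12292341831, p(139)=13610949895, p(140)=15065878135, p(141)=16670689208, p(142)=18440293320, p(143)=20390982757, p(144)=22540654445, p(145)=24908858009, p(146)=27517052599, p(147)=30388671978, p(148)=33549419497, p(149)=37027355200, p(150)=40853235313, p(151)=45060624582, p(152)=49686288421, p(153)=54770336324, p(154)=60356673280, p(155)=66493182097, p(156)=73232243759, p(157)=80630964769, p(158)=88751778802, p(159)=97662728555, p(160)=107438159466, p(161)=118159068427, p(162)=129913904637, p(163)=142798995930, p(164)=156919475295, p(165)=172389800255, p(166)=189334822579, p(167)=207890420102, p(168)=228204732751, p(169)=250438925115, p(170)=274768617130, p(171)=301384802048.
Final step: p(172) = p(171) + p(170) - p(167) - p(165) + p(160) + p(157) - p(150) - p(146) + p(137) + p(132) - p(121) - p(115) + p(102) + p(95) - p(80) - p(72) + p(55) + p(46) - p(27) - p(17)
= 301384802048 + 274768617130 - 207890420102 - 172389800255 + 107438159466 + 80630964769 - 40853235313 - 27517052599 + 11097645016 + 6620830889 - 2056148051 - 1064144451 + 241265379 + 104651419 - 15796476 - 5392783 + 451276 + 105558 - 3010 - 297
= 330495499613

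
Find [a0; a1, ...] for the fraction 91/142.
[0; 1, 1, 1, 3, 1, 1, 1, 3]

Euclidean algorithm steps:
91 = 0 × 142 + 91
142 = 1 × 91 + 51
91 = 1 × 51 + 40
51 = 1 × 40 + 11
40 = 3 × 11 + 7
11 = 1 × 7 + 4
7 = 1 × 4 + 3
4 = 1 × 3 + 1
3 = 3 × 1 + 0
Continued fraction: [0; 1, 1, 1, 3, 1, 1, 1, 3]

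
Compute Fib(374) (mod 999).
917

Matrix identity: Q^n = [[F_(n+1), F_n], [F_n, F_(n-1)]] with Q = [[1,1],[1,0]].
n = 374 = 101110110₂. Square-and-multiply, entries mod 999:
Q^1 = [[1,1],[1,0]]
Q^2 = (Q^1)² = [[2,1],[1,1]]
Q^5 = (Q^2)²·Q = [[8,5],[5,3]]
Q^11 = (Q^5)²·Q = [[144,89],[89,55]]
Q^23 = (Q^11)²·Q = [[414,685],[685,728]]
Q^46 = (Q^23)² = [[262,53],[53,209]]
Q^93 = (Q^46)²·Q = [[512,524],[524,987]]
Q^187 = (Q^93)²·Q = [[519,257],[257,262]]
Q^374 = (Q^187)² = [[745,917],[917,827]]
F_374 mod 999 = Q^374[0][1] = 917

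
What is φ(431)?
430

431 = 431
φ(n) = n × ∏(1 - 1/p) for each prime p dividing n
φ(431) = 431 × (1 - 1/431) = 430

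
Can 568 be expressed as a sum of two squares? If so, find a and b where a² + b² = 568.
Not possible

Factorization: 568 = 2^3 × 71
By Fermat: n is sum of two squares iff every prime p ≡ 3 (mod 4) appears to even power.
Prime(s) ≡ 3 (mod 4) with odd exponent: [(71, 1)]
Therefore 568 cannot be expressed as a² + b².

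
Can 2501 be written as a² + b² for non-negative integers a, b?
1² + 50² (a=1, b=50)

Factorization: 2501 = 41 × 61
By Fermat: n is sum of two squares iff every prime p ≡ 3 (mod 4) appears to even power.
All primes ≡ 3 (mod 4) appear to even power.
Search a = 0, 1, 2, … for 2501 - a² a perfect square: first hit at a = 1: 2501 - 1 = 2500 = 50².
2501 = 1² + 50² = 1 + 2500 ✓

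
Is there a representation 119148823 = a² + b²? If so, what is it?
Not possible

Factorization: 119148823 = 53 × 131^3
By Fermat: n is sum of two squares iff every prime p ≡ 3 (mod 4) appears to even power.
Prime(s) ≡ 3 (mod 4) with odd exponent: [(131, 3)]
Therefore 119148823 cannot be expressed as a² + b².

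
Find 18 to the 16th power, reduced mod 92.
72

Repeated squaring. Binary of 16 = 10000.
18^1 ≡ 18 (mod 92); 18^2 ≡ 48 (mod 92); 18^4 ≡ 4 (mod 92); 18^8 ≡ 16 (mod 92); 18^16 ≡ 72 (mod 92)
18^16 = 18^16 ≡ 72 (mod 92)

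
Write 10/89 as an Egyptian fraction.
1/9 + 1/801

Greedy algorithm:
10/89: ceiling(89/10) = 9, use 1/9
1/801: ceiling(801/1) = 801, use 1/801
Result: 10/89 = 1/9 + 1/801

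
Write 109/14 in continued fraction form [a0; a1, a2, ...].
[7; 1, 3, 1, 2]

Euclidean algorithm steps:
109 = 7 × 14 + 11
14 = 1 × 11 + 3
11 = 3 × 3 + 2
3 = 1 × 2 + 1
2 = 2 × 1 + 0
Continued fraction: [7; 1, 3, 1, 2]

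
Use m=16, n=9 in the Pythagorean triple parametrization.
(175, 288, 337)

Euclid's formula: a = m² - n², b = 2mn, c = m² + n²
m = 16, n = 9
a = 16² - 9² = 256 - 81 = 175
b = 2 × 16 × 9 = 288
c = 16² + 9² = 256 + 81 = 337
Verification: 175² + 288² = 30625 + 82944 = 113569 = 337² ✓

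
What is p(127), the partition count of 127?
3913864295

p(n) counts ways to write n as a sum of positive integers (order ignored).
Euler's pentagonal recurrence: p(k) = p(k-1) + p(k-2) - p(k-5) - p(k-7) + p(k-12) + p(k-15) - ... (offsets j(3j∓1)/2, signs ++--, p(0)=1, p(<0)=0).
DP table for k = 0..126: p(0)=1, p(1)=1, p(2)=2, p(3)=3, p(4)=5, p(5)=7, p(6)=11, p(7)=15, p(8)=22, p(9)=30, p(10)=42, p(11)=56, p(12)=77, p(13)=101, p(14)=135, p(15)=176, p(16)=231, p(17)=297, p(18)=385, p(19)=490, p(20)=627, p(21)=792, p(22)=1002, p(23)=1255, p(24)=1575, p(25)=1958, p(26)=2436, p(27)=3010, p(28)=3718, p(29)=4565, p(30)=5604, p(31)=6842, p(32)=8349, p(33)=10143, p(34)=12310, p(35)=14883, p(36)=17977, p(37)=21637, p(38)=26015, p(39)=31185, p(40)=37338, p(41)=44583, p(42)=53174, p(43)=63261, p(44)=75175, p(45)=89134, p(46)=105558, p(47)=124754, p(48)=147273, p(49)=173525, p(50)=204226, p(51)=239943, p(52)=281589, p(53)=329931, p(54)=386155, p(55)=451276, p(56)=526823, p(57)=614154, p(58)=715220, p(59)=831820, p(60)=966467, p(61)=1121505, p(62)=1300156, p(63)=1505499, p(64)=1741630, p(65)=2012558, p(66)=2323520, p(67)=2679689, p(68)=3087735, p(69)=3554345, p(70)=4087968, p(71)=4697205, p(72)=5392783, p(73)=6185689, p(74)=7089500, p(75)=8118264, p(76)=9289091, p(77)=10619863, p(78)=12132164, p(79)=13848650, p(80)=15796476, p(81)=18004327, p(82)=20506255, p(83)=23338469, p(84)=26543660, p(85)=30167357, p(86)=34262962, p(87)=38887673, p(88)=44108109, p(89)=49995925, p(90)=56634173, p(91)=64112359, p(92)=72533807, p(93)=82010177, p(94)=92669720, p(95)=104651419, p(96)=118114304, p(97)=133230930, p(98)=150198136, p(99)=169229875, p(100)=190569292, p(101)=214481126, p(102)=241265379, p(103)=271248950, p(104)=304801365, p(105)=342325709, p(106)=384276336, p(107)=431149389, p(108)=483502844, p(109)=541946240, p(110)=607163746, p(111)=679903203, p(112)=761002156, p(113)=851376628, p(114)=952050665, p(115)=1064144451, p(116)=1188908248, p(117)=1327710076, p(118)=1482074143, p(119)=1653668665, p(120)=1844349560, p(121)=2056148051, p(122)=2291320912, p(123)=2552338241, p(124)=2841940500, p(125)=3163127352, p(126)=3519222692.
Final step: p(127) = p(126) + p(125) - p(122) - p(120) + p(115) + p(112) - p(105) - p(101) + p(92) + p(87) - p(76) - p(70) + p(57) + p(50) - p(35) - p(27) + p(10) + p(1)
= 3519222692 + 3163127352 - 2291320912 - 1844349560 + 1064144451 + 761002156 - 342325709 - 214481126 + 72533807 + 38887673 - 9289091 - 4087968 + 614154 + 204226 - 14883 - 3010 + 42 + 1
= 3913864295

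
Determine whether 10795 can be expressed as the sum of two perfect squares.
Not possible

Factorization: 10795 = 5 × 17 × 127
By Fermat: n is sum of two squares iff every prime p ≡ 3 (mod 4) appears to even power.
Prime(s) ≡ 3 (mod 4) with odd exponent: [(127, 1)]
Therefore 10795 cannot be expressed as a² + b².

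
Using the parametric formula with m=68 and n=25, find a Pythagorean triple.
(3999, 3400, 5249)

Euclid's formula: a = m² - n², b = 2mn, c = m² + n²
m = 68, n = 25
a = 68² - 25² = 4624 - 625 = 3999
b = 2 × 68 × 25 = 3400
c = 68² + 25² = 4624 + 625 = 5249
Verification: 3999² + 3400² = 15992001 + 11560000 = 27552001 = 5249² ✓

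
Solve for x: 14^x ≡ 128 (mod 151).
20

Baby-step giant-step with step n = ⌈√151⌉ = 13.
Baby steps 14^j mod 151 (j:value) for j=0..12: 0:1, 1:14, 2:45, 3:26, 4:62, 5:113, 6:72, 7:102, 8:69, 9:60, 10:85, 11:133, 12:50.
Giant-step multiplier: 14^(-13) ≡ 14^(150-13) = 14^137 ≡ 140 (mod 151).
Giant steps γ_i = 128·140^i mod 151: γ_0=128, γ_1=102 (in table at j=7).
x = i·n + j = 1·13 + 7 = 20.
Check: 14^20 ≡ 128 (mod 151).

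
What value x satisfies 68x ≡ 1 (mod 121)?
105

gcd(68, 121) = 1, so the inverse exists.
Extended Euclidean algorithm on (121, 68):
121 = 1 × 68 + 53  ⟹  53 = (1)·121 + (-1)·68
68 = 1 × 53 + 15  ⟹  15 = (-1)·121 + (2)·68
53 = 3 × 15 + 8  ⟹  8 = (4)·121 + (-7)·68
15 = 1 × 8 + 7  ⟹  7 = (-5)·121 + (9)·68
8 = 1 × 7 + 1  ⟹  1 = (9)·121 + (-16)·68
So (-16)·68 ≡ 1 (mod 121), i.e. 68^(-1) ≡ -16 ≡ 105 (mod 121).
Check: 68 × 105 = 7140 ≡ 1 (mod 121)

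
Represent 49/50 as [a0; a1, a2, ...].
[0; 1, 49]

Euclidean algorithm steps:
49 = 0 × 50 + 49
50 = 1 × 49 + 1
49 = 49 × 1 + 0
Continued fraction: [0; 1, 49]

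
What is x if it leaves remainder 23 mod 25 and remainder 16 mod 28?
548

Using Chinese Remainder Theorem:
M = 25 × 28 = 700
M1 = 28, M2 = 25
y1 = 28^(-1) mod 25 = 17
y2 = 25^(-1) mod 28 = 9
x = (23×28×17 + 16×25×9) mod 700 = 548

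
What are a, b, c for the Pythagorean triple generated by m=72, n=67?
(695, 9648, 9673)

Euclid's formula: a = m² - n², b = 2mn, c = m² + n²
m = 72, n = 67
a = 72² - 67² = 5184 - 4489 = 695
b = 2 × 72 × 67 = 9648
c = 72² + 67² = 5184 + 4489 = 9673
Verification: 695² + 9648² = 483025 + 93083904 = 93566929 = 9673² ✓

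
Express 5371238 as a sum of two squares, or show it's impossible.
Not possible

Factorization: 5371238 = 2 × 139^3
By Fermat: n is sum of two squares iff every prime p ≡ 3 (mod 4) appears to even power.
Prime(s) ≡ 3 (mod 4) with odd exponent: [(139, 3)]
Therefore 5371238 cannot be expressed as a² + b².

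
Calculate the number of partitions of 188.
1398341745571

p(n) counts ways to write n as a sum of positive integers (order ignored).
Euler's pentagonal recurrence: p(k) = p(k-1) + p(k-2) - p(k-5) - p(k-7) + p(k-12) + p(k-15) - ... (offsets j(3j∓1)/2, signs ++--, p(0)=1, p(<0)=0).
DP table for k = 0..187: p(0)=1, p(1)=1, p(2)=2, p(3)=3, p(4)=5, p(5)=7, p(6)=11, p(7)=15, p(8)=22, p(9)=30, p(10)=42, p(11)=56, p(12)=77, p(13)=101, p(14)=135, p(15)=176, p(16)=231, p(17)=297, p(18)=385, p(19)=490, p(20)=627, p(21)=792, p(22)=1002, p(23)=1255, p(24)=1575, p(25)=1958, p(26)=2436, p(27)=3010, p(28)=3718, p(29)=4565, p(30)=5604, p(31)=6842, p(32)=8349, p(33)=10143, p(34)=12310, p(35)=14883, p(36)=17977, p(37)=21637, p(38)=26015, p(39)=31185, p(40)=37338, p(41)=44583, p(42)=53174, p(43)=63261, p(44)=75175, p(45)=89134, p(46)=105558, p(47)=124754, p(48)=147273, p(49)=173525, p(50)=204226, p(51)=239943, p(52)=281589, p(53)=329931, p(54)=386155, p(55)=451276, p(56)=526823, p(57)=614154, p(58)=715220, p(59)=831820, p(60)=966467, p(61)=1121505, p(62)=1300156, p(63)=1505499, p(64)=1741630, p(65)=2012558, p(66)=2323520, p(67)=2679689, p(68)=3087735, p(69)=3554345, p(70)=4087968, p(71)=4697205, p(72)=5392783, p(73)=6185689, p(74)=7089500, p(75)=8118264, p(76)=9289091, p(77)=10619863, p(78)=12132164, p(79)=13848650, p(80)=15796476, p(81)=18004327, p(82)=20506255, p(83)=23338469, p(84)=26543660, p(85)=30167357, p(86)=34262962, p(87)=38887673, p(88)=44108109, p(89)=49995925, p(90)=56634173, p(91)=64112359, p(92)=72533807, p(93)=82010177, p(94)=92669720, p(95)=104651419, p(96)=118114304, p(97)=133230930, p(98)=150198136, p(99)=169229875, p(100)=190569292, p(101)=214481126, p(102)=241265379, p(103)=271248950, p(104)=304801365, p(105)=342325709, p(106)=384276336, p(107)=431149389, p(108)=483502844, p(109)=541946240, p(110)=607163746, p(111)=679903203, p(112)=761002156, p(113)=851376628, p(114)=952050665, p(115)=1064144451, p(116)=1188908248, p(117)=1327710076, p(118)=1482074143, p(119)=1653668665, p(120)=1844349560, p(121)=2056148051, p(122)=2291320912, p(123)=2552338241, p(124)=2841940500, p(125)=3163127352, p(126)=3519222692, p(127)=3913864295, p(128)=4351078600, p(129)=4835271870, p(130)=5371315400, p(131)=5964539504, p(132)=6620830889, p(133)=7346629512, p(134)=8149040695, p(135)=9035836076, p(136)=10015581680, p(137)=11097645016, p(138)=12292341831, p(139)=13610949895, p(140)=15065878135, p(141)=16670689208, p(142)=18440293320, p(143)=20390982757, p(144)=22540654445, p(145)=24908858009, p(146)=27517052599, p(147)=30388671978, p(148)=33549419497, p(149)=37027355200, p(150)=40853235313, p(151)=45060624582, p(152)=49686288421, p(153)=54770336324, p(154)=60356673280, p(155)=66493182097, p(156)=73232243759, p(157)=80630964769, p(158)=88751778802, p(159)=97662728555, p(160)=107438159466, p(161)=118159068427, p(162)=129913904637, p(163)=142798995930, p(164)=156919475295, p(165)=172389800255, p(166)=189334822579, p(167)=207890420102, p(168)=228204732751, p(169)=250438925115, p(170)=274768617130, p(171)=301384802048, p(172)=330495499613, p(173)=362326859895, p(174)=397125074750, p(175)=435157697830, p(176)=476715857290, p(177)=522115831195, p(178)=571701605655, p(179)=625846753120, p(180)=684957390936, p(181)=749474411781, p(182)=819876908323, p(183)=896684817527, p(184)=980462880430, p(185)=1071823774337, p(186)=1171432692373, p(187)=1280011042268.
Final step: p(188) = p(187) + p(186) - p(183) - p(181) + p(176) + p(173) - p(166) - p(162) + p(153) + p(148) - p(137) - p(131) + p(118) + p(111) - p(96) - p(88) + p(71) + p(62) - p(43) - p(33) + p(12) + p(1)
= 1280011042268 + 1171432692373 - 896684817527 - 749474411781 + 476715857290 + 362326859895 - 189334822579 - 129913904637 + 54770336324 + 33549419497 - 11097645016 - 5964539504 + 1482074143 + 679903203 - 118114304 - 44108109 + 4697205 + 1300156 - 63261 - 10143 + 77 + 1
= 1398341745571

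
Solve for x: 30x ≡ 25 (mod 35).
x ≡ 2 (mod 7)

gcd(30, 35) = 5, which divides 25, so solutions exist.
Divide through by 5: 6x ≡ 5 (mod 7).
Find 6^(-1) mod 7 by the extended Euclidean algorithm:
7 = 1 × 6 + 1  ⟹  1 = (1)·7 + (-1)·6
So (-1)·6 ≡ 1 (mod 7), i.e. 6^(-1) ≡ -1 ≡ 6 (mod 7).
x ≡ 6 × 5 = 30 ≡ 2 (mod 7).
Check: 30 × 2 = 60 ≡ 25 (mod 35).
x ≡ 2 (mod 7), giving 5 solutions mod 35.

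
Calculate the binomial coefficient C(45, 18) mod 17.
5

Using Lucas' theorem:
Write n=45 and k=18 in base 17:
n in base 17: [2, 11]
k in base 17: [1, 1]
C(45,18) mod 17 = ∏ C(n_i, k_i) mod 17
Digit binomials (mod 17): C(2,1) = 2; C(11,1) = 11
Product: 2 × 11 = 22 ≡ 5 (mod 17)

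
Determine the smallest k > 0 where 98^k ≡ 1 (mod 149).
148

149 is prime, so ord(98) divides φ(149) = 148.
Divisors of 148: 1, 2, 4, 37, 74, 148.
Repeated squaring: 98^1 ≡ 98, 98^2 ≡ 68, 98^4 ≡ 5, 98^8 ≡ 25, 98^16 ≡ 29, 98^32 ≡ 96, 98^64 ≡ 127, 98^128 ≡ 37 (mod 149).
Test 98^d mod 149 for each divisor d in increasing order:
98^1 ≡ 98
98^2 ≡ 68
98^4 ≡ 5
98^37 = 98^32·98^4·98^1 ≡ 105
98^74 = 98^64·98^8·98^2 ≡ 148
98^148 = 98^128·98^16·98^4 ≡ 1  ← first divisor giving 1
The order is 148.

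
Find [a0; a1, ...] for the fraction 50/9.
[5; 1, 1, 4]

Euclidean algorithm steps:
50 = 5 × 9 + 5
9 = 1 × 5 + 4
5 = 1 × 4 + 1
4 = 4 × 1 + 0
Continued fraction: [5; 1, 1, 4]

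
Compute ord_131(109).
65

131 is prime, so ord(109) divides φ(131) = 130.
Divisors of 130: 1, 2, 5, 10, 13, 26, 65, 130.
Repeated squaring: 109^1 ≡ 109, 109^2 ≡ 91, 109^4 ≡ 28, 109^8 ≡ 129, 109^16 ≡ 4, 109^32 ≡ 16, 109^64 ≡ 125, 109^128 ≡ 36 (mod 131).
Test 109^d mod 131 for each divisor d in increasing order:
109^1 ≡ 109
109^2 ≡ 91
109^5 = 109^4·109^1 ≡ 39
109^10 = 109^8·109^2 ≡ 80
109^13 = 109^8·109^4·109^1 ≡ 53
109^26 = 109^16·109^8·109^2 ≡ 58
109^65 = 109^64·109^1 ≡ 1  ← first divisor giving 1
The order is 65.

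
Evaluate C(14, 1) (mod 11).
3

Using Lucas' theorem:
Write n=14 and k=1 in base 11:
n in base 11: [1, 3]
k in base 11: [0, 1]
C(14,1) mod 11 = ∏ C(n_i, k_i) mod 11
Digit binomials (mod 11): C(1,0) = 1; C(3,1) = 3
Product: 1 × 3 = 3 ≡ 3 (mod 11)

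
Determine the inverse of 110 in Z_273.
206

gcd(110, 273) = 1, so the inverse exists.
Extended Euclidean algorithm on (273, 110):
273 = 2 × 110 + 53  ⟹  53 = (1)·273 + (-2)·110
110 = 2 × 53 + 4  ⟹  4 = (-2)·273 + (5)·110
53 = 13 × 4 + 1  ⟹  1 = (27)·273 + (-67)·110
So (-67)·110 ≡ 1 (mod 273), i.e. 110^(-1) ≡ -67 ≡ 206 (mod 273).
Check: 110 × 206 = 22660 ≡ 1 (mod 273)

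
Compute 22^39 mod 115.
68

Repeated squaring. Binary of 39 = 100111.
22^1 ≡ 22 (mod 115); 22^2 ≡ 24 (mod 115); 22^4 ≡ 1 (mod 115); 22^8 ≡ 1 (mod 115); 22^16 ≡ 1 (mod 115); 22^32 ≡ 1 (mod 115)
22^39 = 22^1 × 22^2 × 22^4 × 22^32 ≡ 68 (mod 115)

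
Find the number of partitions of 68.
3087735

p(n) counts ways to write n as a sum of positive integers (order ignored).
Euler's pentagonal recurrence: p(k) = p(k-1) + p(k-2) - p(k-5) - p(k-7) + p(k-12) + p(k-15) - ... (offsets j(3j∓1)/2, signs ++--, p(0)=1, p(<0)=0).
DP table for k = 0..67: p(0)=1, p(1)=1, p(2)=2, p(3)=3, p(4)=5, p(5)=7, p(6)=11, p(7)=15, p(8)=22, p(9)=30, p(10)=42, p(11)=56, p(12)=77, p(13)=101, p(14)=135, p(15)=176, p(16)=231, p(17)=297, p(18)=385, p(19)=490, p(20)=627, p(21)=792, p(22)=1002, p(23)=1255, p(24)=1575, p(25)=1958, p(26)=2436, p(27)=3010, p(28)=3718, p(29)=4565, p(30)=5604, p(31)=6842, p(32)=8349, p(33)=10143, p(34)=12310, p(35)=14883, p(36)=17977, p(37)=21637, p(38)=26015, p(39)=31185, p(40)=37338, p(41)=44583, p(42)=53174, p(43)=63261, p(44)=75175, p(45)=89134, p(46)=105558, p(47)=124754, p(48)=147273, p(49)=173525, p(50)=204226, p(51)=239943, p(52)=281589, p(53)=329931, p(54)=386155, p(55)=451276, p(56)=526823, p(57)=614154, p(58)=715220, p(59)=831820, p(60)=966467, p(61)=1121505, p(62)=1300156, p(63)=1505499, p(64)=1741630, p(65)=2012558, p(66)=2323520, p(67)=2679689.
Final step: p(68) = p(67) + p(66) - p(63) - p(61) + p(56) + p(53) - p(46) - p(42) + p(33) + p(28) - p(17) - p(11)
= 2679689 + 2323520 - 1505499 - 1121505 + 526823 + 329931 - 105558 - 53174 + 10143 + 3718 - 297 - 56
= 3087735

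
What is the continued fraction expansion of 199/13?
[15; 3, 4]

Euclidean algorithm steps:
199 = 15 × 13 + 4
13 = 3 × 4 + 1
4 = 4 × 1 + 0
Continued fraction: [15; 3, 4]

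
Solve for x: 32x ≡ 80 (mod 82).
x ≡ 23 (mod 41)

gcd(32, 82) = 2, which divides 80, so solutions exist.
Divide through by 2: 16x ≡ 40 (mod 41).
Find 16^(-1) mod 41 by the extended Euclidean algorithm:
41 = 2 × 16 + 9  ⟹  9 = (1)·41 + (-2)·16
16 = 1 × 9 + 7  ⟹  7 = (-1)·41 + (3)·16
9 = 1 × 7 + 2  ⟹  2 = (2)·41 + (-5)·16
7 = 3 × 2 + 1  ⟹  1 = (-7)·41 + (18)·16
So (18)·16 ≡ 1 (mod 41), i.e. 16^(-1) ≡ 18 (mod 41).
x ≡ 18 × 40 = 720 ≡ 23 (mod 41).
Check: 32 × 23 = 736 ≡ 80 (mod 82).
x ≡ 23 (mod 41), giving 2 solutions mod 82.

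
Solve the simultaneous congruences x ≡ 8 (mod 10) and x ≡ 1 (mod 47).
48

Using Chinese Remainder Theorem:
M = 10 × 47 = 470
M1 = 47, M2 = 10
y1 = 47^(-1) mod 10 = 3
y2 = 10^(-1) mod 47 = 33
x = (8×47×3 + 1×10×33) mod 470 = 48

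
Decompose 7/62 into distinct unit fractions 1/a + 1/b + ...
1/9 + 1/558

Greedy algorithm:
7/62: ceiling(62/7) = 9, use 1/9
1/558: ceiling(558/1) = 558, use 1/558
Result: 7/62 = 1/9 + 1/558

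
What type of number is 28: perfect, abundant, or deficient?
perfect

Proper divisors of 28: sum = 1 + 2 + 4 + 7 + 14 = 28
Since 28 = 28, 28 is perfect.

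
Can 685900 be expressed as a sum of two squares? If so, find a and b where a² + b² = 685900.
Not possible

Factorization: 685900 = 2^2 × 5^2 × 19^3
By Fermat: n is sum of two squares iff every prime p ≡ 3 (mod 4) appears to even power.
Prime(s) ≡ 3 (mod 4) with odd exponent: [(19, 3)]
Therefore 685900 cannot be expressed as a² + b².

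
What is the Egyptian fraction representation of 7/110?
1/16 + 1/880

Greedy algorithm:
7/110: ceiling(110/7) = 16, use 1/16
1/880: ceiling(880/1) = 880, use 1/880
Result: 7/110 = 1/16 + 1/880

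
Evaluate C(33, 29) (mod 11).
0

Using Lucas' theorem:
Write n=33 and k=29 in base 11:
n in base 11: [3, 0]
k in base 11: [2, 7]
C(33,29) mod 11 = ∏ C(n_i, k_i) mod 11
Digit binomials (mod 11): C(3,2) = 3; C(0,7) = 0 (k_i > n_i)
Product: 3 × 0 = 0 ≡ 0 (mod 11)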